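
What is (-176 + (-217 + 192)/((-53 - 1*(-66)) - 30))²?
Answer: 8803089/289 ≈ 30461.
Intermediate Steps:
(-176 + (-217 + 192)/((-53 - 1*(-66)) - 30))² = (-176 - 25/((-53 + 66) - 30))² = (-176 - 25/(13 - 30))² = (-176 - 25/(-17))² = (-176 - 25*(-1/17))² = (-176 + 25/17)² = (-2967/17)² = 8803089/289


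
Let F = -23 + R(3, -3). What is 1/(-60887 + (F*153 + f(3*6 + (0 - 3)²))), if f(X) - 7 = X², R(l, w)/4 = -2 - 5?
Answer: -1/67954 ≈ -1.4716e-5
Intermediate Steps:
R(l, w) = -28 (R(l, w) = 4*(-2 - 5) = 4*(-7) = -28)
F = -51 (F = -23 - 28 = -51)
f(X) = 7 + X²
1/(-60887 + (F*153 + f(3*6 + (0 - 3)²))) = 1/(-60887 + (-51*153 + (7 + (3*6 + (0 - 3)²)²))) = 1/(-60887 + (-7803 + (7 + (18 + (-3)²)²))) = 1/(-60887 + (-7803 + (7 + (18 + 9)²))) = 1/(-60887 + (-7803 + (7 + 27²))) = 1/(-60887 + (-7803 + (7 + 729))) = 1/(-60887 + (-7803 + 736)) = 1/(-60887 - 7067) = 1/(-67954) = -1/67954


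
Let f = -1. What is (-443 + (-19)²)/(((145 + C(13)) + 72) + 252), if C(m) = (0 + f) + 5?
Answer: -82/473 ≈ -0.17336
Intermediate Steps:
C(m) = 4 (C(m) = (0 - 1) + 5 = -1 + 5 = 4)
(-443 + (-19)²)/(((145 + C(13)) + 72) + 252) = (-443 + (-19)²)/(((145 + 4) + 72) + 252) = (-443 + 361)/((149 + 72) + 252) = -82/(221 + 252) = -82/473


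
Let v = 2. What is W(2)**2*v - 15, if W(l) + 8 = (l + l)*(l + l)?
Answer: 113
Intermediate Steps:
W(l) = -8 + 4*l**2 (W(l) = -8 + (l + l)*(l + l) = -8 + (2*l)*(2*l) = -8 + 4*l**2)
W(2)**2*v - 15 = (-8 + 4*2**2)**2*2 - 15 = (-8 + 4*4)**2*2 - 15 = (-8 + 16)**2*2 - 15 = 8**2*2 - 15 = 64*2 - 15 = 128 - 15 = 113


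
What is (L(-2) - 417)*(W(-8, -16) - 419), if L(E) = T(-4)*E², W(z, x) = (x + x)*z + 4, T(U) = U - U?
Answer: 66303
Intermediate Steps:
T(U) = 0
W(z, x) = 4 + 2*x*z (W(z, x) = (2*x)*z + 4 = 2*x*z + 4 = 4 + 2*x*z)
L(E) = 0 (L(E) = 0*E² = 0)
(L(-2) - 417)*(W(-8, -16) - 419) = (0 - 417)*((4 + 2*(-16)*(-8)) - 419) = -417*((4 + 256) - 419) = -417*(260 - 419) = -417*(-159) = 66303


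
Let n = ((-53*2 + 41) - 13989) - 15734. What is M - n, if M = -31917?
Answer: -2129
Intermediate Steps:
n = -29788 (n = ((-106 + 41) - 13989) - 15734 = (-65 - 13989) - 15734 = -14054 - 15734 = -29788)
M - n = -31917 - 1*(-29788) = -31917 + 29788 = -2129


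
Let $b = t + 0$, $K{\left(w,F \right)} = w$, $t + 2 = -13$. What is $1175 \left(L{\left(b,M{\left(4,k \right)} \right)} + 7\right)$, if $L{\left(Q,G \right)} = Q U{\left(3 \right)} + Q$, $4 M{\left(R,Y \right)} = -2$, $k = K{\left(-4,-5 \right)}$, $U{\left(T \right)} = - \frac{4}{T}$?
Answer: $14100$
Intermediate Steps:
$t = -15$ ($t = -2 - 13 = -15$)
$k = -4$
$M{\left(R,Y \right)} = - \frac{1}{2}$ ($M{\left(R,Y \right)} = \frac{1}{4} \left(-2\right) = - \frac{1}{2}$)
$b = -15$ ($b = -15 + 0 = -15$)
$L{\left(Q,G \right)} = - \frac{Q}{3}$ ($L{\left(Q,G \right)} = Q \left(- \frac{4}{3}\right) + Q = - \frac{4 Q}{3} + Q = - \frac{Q}{3}$)
$1175 \left(L{\left(b,M{\left(4,k \right)} \right)} + 7\right) = 1175 \left(\left(- \frac{1}{3}\right) \left(-15\right) + 7\right) = 1175 \left(5 + 7\right) = 1175 \cdot 12 = 14100$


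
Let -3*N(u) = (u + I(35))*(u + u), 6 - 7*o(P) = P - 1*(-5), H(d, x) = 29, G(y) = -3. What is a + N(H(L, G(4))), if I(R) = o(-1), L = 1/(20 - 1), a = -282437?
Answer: -5943067/21 ≈ -2.8300e+5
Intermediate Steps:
L = 1/19 ≈ 0.052632
o(P) = ⅐ - P/7 (o(P) = 6/7 - (P - 1*(-5))/7 = 6/7 - (P + 5)/7 = 6/7 - (5 + P)/7 = 6/7 + (-5/7 - P/7) = ⅐ - P/7)
I(R) = 2/7 (I(R) = ⅐ - ⅐*(-1) = ⅐ + ⅐ = 2/7)
N(u) = -2*u*(2/7 + u)/3 (N(u) = -(u + 2/7)*(u + u)/3 = -(2/7 + u)*2*u/3 = -2*u*(2/7 + u)/3)
a + N(H(L, G(4))) = -282437 - 2/21*29*(2 + 7*29) = -282437 - 2/21*29*(2 + 203) = -282437 - 2/21*29*205 = -282437 - 11890/21 = -5943067/21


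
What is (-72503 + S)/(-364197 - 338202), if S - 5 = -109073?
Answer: 181571/702399 ≈ 0.25850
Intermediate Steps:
S = -109068 (S = 5 - 109073 = -109068)
(-72503 + S)/(-364197 - 338202) = (-72503 - 109068)/(-364197 - 338202) = -181571/(-702399) = -181571*(-1/702399) = 181571/702399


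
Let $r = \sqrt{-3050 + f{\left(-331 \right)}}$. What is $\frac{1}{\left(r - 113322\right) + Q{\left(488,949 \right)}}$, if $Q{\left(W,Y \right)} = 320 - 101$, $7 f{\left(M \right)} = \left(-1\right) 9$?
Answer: $- \frac{791721}{89546041622} - \frac{i \sqrt{149513}}{89546041622} \approx -8.8415 \cdot 10^{-6} - 4.3181 \cdot 10^{-9} i$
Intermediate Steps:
$f{\left(M \right)} = - \frac{9}{7}$ ($f{\left(M \right)} = \frac{\left(-1\right) 9}{7} = \frac{1}{7} \left(-9\right) = - \frac{9}{7}$)
$Q{\left(W,Y \right)} = 219$
$r = \frac{i \sqrt{149513}}{7}$ ($r = \sqrt{-3050 - \frac{9}{7}} = \sqrt{- \frac{21359}{7}} = \frac{i \sqrt{149513}}{7} \approx 55.238 i$)
$\frac{1}{\left(r - 113322\right) + Q{\left(488,949 \right)}} = \frac{1}{\left(\frac{i \sqrt{149513}}{7} - 113322\right) + 219} = \frac{1}{\left(-113322 + \frac{i \sqrt{149513}}{7}\right) + 219} = \frac{1}{-113103 + \frac{i \sqrt{149513}}{7}}$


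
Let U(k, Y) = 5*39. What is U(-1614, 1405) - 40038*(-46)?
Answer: 1841943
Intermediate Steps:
U(k, Y) = 195
U(-1614, 1405) - 40038*(-46) = 195 - 40038*(-46) = 195 - 1*(-1841748) = 195 + 1841748 = 1841943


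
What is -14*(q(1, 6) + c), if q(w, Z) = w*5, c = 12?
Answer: -238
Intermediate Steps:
q(w, Z) = 5*w
-14*(q(1, 6) + c) = -14*(5*1 + 12) = -14*(5 + 12) = -14*17 = -238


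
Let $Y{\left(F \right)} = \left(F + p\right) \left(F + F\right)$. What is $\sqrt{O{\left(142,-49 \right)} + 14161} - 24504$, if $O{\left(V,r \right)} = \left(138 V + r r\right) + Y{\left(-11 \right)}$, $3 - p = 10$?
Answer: $-24504 + 7 \sqrt{746} \approx -24313.0$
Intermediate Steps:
$p = -7$ ($p = 3 - 10 = -7$)
$Y{\left(F \right)} = 2 F \left(-7 + F\right)$ ($Y{\left(F \right)} = \left(F - 7\right) \left(F + F\right) = \left(-7 + F\right) 2 F = 2 F \left(-7 + F\right)$)
$O{\left(V,r \right)} = 396 + r^{2} + 138 V$ ($O{\left(V,r \right)} = \left(138 V + r r\right) + 2 \left(-11\right) \left(-7 - 11\right) = \left(138 V + r^{2}\right) + 2 \left(-11\right) \left(-18\right) = \left(r^{2} + 138 V\right) + 396 = 396 + r^{2} + 138 V$)
$\sqrt{O{\left(142,-49 \right)} + 14161} - 24504 = \sqrt{\left(396 + \left(-49\right)^{2} + 138 \cdot 142\right) + 14161} - 24504 = \sqrt{\left(396 + 2401 + 19596\right) + 14161} - 24504 = \sqrt{22393 + 14161} - 24504 = \sqrt{36554} - 24504 = 7 \sqrt{746} - 24504 = -24504 + 7 \sqrt{746}$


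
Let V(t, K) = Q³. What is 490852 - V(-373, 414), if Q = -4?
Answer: 490916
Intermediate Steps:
V(t, K) = -64 (V(t, K) = (-4)³ = -64)
490852 - V(-373, 414) = 490852 - 1*(-64) = 490852 + 64 = 490916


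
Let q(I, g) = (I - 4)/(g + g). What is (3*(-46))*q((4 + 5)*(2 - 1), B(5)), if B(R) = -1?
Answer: 345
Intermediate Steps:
q(I, g) = (-4 + I)/(2*g) (q(I, g) = (-4 + I)/((2*g)) = (-4 + I)*(1/(2*g)) = (-4 + I)/(2*g))
(3*(-46))*q((4 + 5)*(2 - 1), B(5)) = (3*(-46))*((½)*(-4 + (4 + 5)*(2 - 1))/(-1)) = -69*(-1)*(-4 + 9*1) = -69*(-1)*(-4 + 9) = -69*(-1)*5 = -138*(-5/2) = 345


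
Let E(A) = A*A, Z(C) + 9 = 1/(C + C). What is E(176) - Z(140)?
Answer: 8675799/280 ≈ 30985.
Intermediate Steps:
Z(C) = -9 + 1/(2*C) (Z(C) = -9 + 1/(C + C) = -9 + 1/(2*C))
E(A) = A**2
E(176) - Z(140) = 176**2 - (-9 + (1/2)/140) = 30976 - (-9 + (1/2)*(1/140)) = 30976 - (-9 + 1/280) = 30976 - 1*(-2519/280) = 30976 + 2519/280 = 8675799/280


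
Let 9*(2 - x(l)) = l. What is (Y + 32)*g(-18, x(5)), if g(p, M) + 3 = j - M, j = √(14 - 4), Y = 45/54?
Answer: -3940/27 + 197*√10/6 ≈ -42.098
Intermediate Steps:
Y = ⅚ (Y = 45*(1/54) = ⅚ ≈ 0.83333)
j = √10 ≈ 3.1623
x(l) = 2 - l/9
g(p, M) = -3 + √10 - M (g(p, M) = -3 + (√10 - M) = -3 + √10 - M)
(Y + 32)*g(-18, x(5)) = (⅚ + 32)*(-3 + √10 - (2 - ⅑*5)) = 197*(-3 + √10 - (2 - 5/9))/6 = 197*(-3 + √10 - 1*13/9)/6 = 197*(-3 + √10 - 13/9)/6 = 197*(-40/9 + √10)/6 = -3940/27 + 197*√10/6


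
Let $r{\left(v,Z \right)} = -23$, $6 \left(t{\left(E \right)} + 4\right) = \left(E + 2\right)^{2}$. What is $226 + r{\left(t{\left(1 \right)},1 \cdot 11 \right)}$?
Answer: $203$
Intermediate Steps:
$t{\left(E \right)} = -4 + \frac{\left(2 + E\right)^{2}}{6}$ ($t{\left(E \right)} = -4 + \frac{\left(E + 2\right)^{2}}{6} = -4 + \frac{\left(2 + E\right)^{2}}{6}$)
$226 + r{\left(t{\left(1 \right)},1 \cdot 11 \right)} = 226 - 23 = 203$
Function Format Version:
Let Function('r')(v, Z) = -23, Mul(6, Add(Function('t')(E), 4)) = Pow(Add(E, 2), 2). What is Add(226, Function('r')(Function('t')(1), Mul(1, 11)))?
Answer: 203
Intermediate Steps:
Function('t')(E) = Add(-4, Mul(Rational(1, 6), Pow(Add(2, E), 2))) (Function('t')(E) = Add(-4, Mul(Rational(1, 6), Pow(Add(E, 2), 2))) = Add(-4, Mul(Rational(1, 6), Pow(Add(2, E), 2))))
Add(226, Function('r')(Function('t')(1), Mul(1, 11))) = Add(226, -23) = 203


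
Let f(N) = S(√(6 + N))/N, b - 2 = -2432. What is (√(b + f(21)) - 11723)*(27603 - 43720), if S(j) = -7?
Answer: 188939591 - 16117*I*√21873/3 ≈ 1.8894e+8 - 7.9454e+5*I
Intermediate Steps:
b = -2430 (b = 2 - 2432 = -2430)
f(N) = -7/N
(√(b + f(21)) - 11723)*(27603 - 43720) = (√(-2430 - 7/21) - 11723)*(27603 - 43720) = (√(-2430 - 7*1/21) - 11723)*(-16117) = (√(-2430 - ⅓) - 11723)*(-16117) = (√(-7291/3) - 11723)*(-16117) = (I*√21873/3 - 11723)*(-16117) = (-11723 + I*√21873/3)*(-16117) = 188939591 - 16117*I*√21873/3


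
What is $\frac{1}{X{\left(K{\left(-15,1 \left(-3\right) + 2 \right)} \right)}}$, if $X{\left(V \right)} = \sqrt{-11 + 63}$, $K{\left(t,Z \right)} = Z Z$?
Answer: $\frac{\sqrt{13}}{26} \approx 0.13867$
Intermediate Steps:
$K{\left(t,Z \right)} = Z^{2}$
$X{\left(V \right)} = 2 \sqrt{13}$ ($X{\left(V \right)} = \sqrt{52} = 2 \sqrt{13}$)
$\frac{1}{X{\left(K{\left(-15,1 \left(-3\right) + 2 \right)} \right)}} = \frac{1}{2 \sqrt{13}} = \frac{\sqrt{13}}{26}$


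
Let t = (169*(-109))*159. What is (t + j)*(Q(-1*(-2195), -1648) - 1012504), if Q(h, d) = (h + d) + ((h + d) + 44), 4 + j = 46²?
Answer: 2960093315682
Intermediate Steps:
j = 2112 (j = -4 + 46² = -4 + 2116 = 2112)
t = -2928939 (t = -18421*159 = -2928939)
Q(h, d) = 44 + 2*d + 2*h (Q(h, d) = (d + h) + ((d + h) + 44) = (d + h) + (44 + d + h) = 44 + 2*d + 2*h)
(t + j)*(Q(-1*(-2195), -1648) - 1012504) = (-2928939 + 2112)*((44 + 2*(-1648) + 2*(-1*(-2195))) - 1012504) = -2926827*((44 - 3296 + 2*2195) - 1012504) = -2926827*((44 - 3296 + 4390) - 1012504) = -2926827*(1138 - 1012504) = -2926827*(-1011366) = 2960093315682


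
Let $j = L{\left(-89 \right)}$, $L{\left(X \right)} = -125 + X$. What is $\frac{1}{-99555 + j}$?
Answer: $- \frac{1}{99769} \approx -1.0023 \cdot 10^{-5}$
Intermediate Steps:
$j = -214$ ($j = -125 - 89 = -214$)
$\frac{1}{-99555 + j} = \frac{1}{-99555 - 214} = \frac{1}{-99769} = - \frac{1}{99769}$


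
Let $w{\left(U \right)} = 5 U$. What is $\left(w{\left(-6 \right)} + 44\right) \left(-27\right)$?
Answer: $-378$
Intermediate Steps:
$\left(w{\left(-6 \right)} + 44\right) \left(-27\right) = \left(5 \left(-6\right) + 44\right) \left(-27\right) = \left(-30 + 44\right) \left(-27\right) = 14 \left(-27\right) = -378$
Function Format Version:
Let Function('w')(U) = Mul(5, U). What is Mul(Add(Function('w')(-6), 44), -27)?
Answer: -378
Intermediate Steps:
Mul(Add(Function('w')(-6), 44), -27) = Mul(Add(Mul(5, -6), 44), -27) = Mul(Add(-30, 44), -27) = Mul(14, -27) = -378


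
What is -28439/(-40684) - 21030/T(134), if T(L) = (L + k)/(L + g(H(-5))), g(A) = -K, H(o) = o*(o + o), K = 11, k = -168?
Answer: 52618931443/691628 ≈ 76080.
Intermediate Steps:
H(o) = 2*o² (H(o) = o*(2*o) = 2*o²)
g(A) = -11 (g(A) = -1*11 = -11)
T(L) = (-168 + L)/(-11 + L) (T(L) = (L - 168)/(L - 11) = (-168 + L)/(-11 + L))
-28439/(-40684) - 21030/T(134) = -28439/(-40684) - 21030*(-11 + 134)/(-168 + 134) = -28439*(-1/40684) - 21030/(-34/123) = 28439/40684 - 21030/((1/123)*(-34)) = 28439/40684 - 21030/(-34/123) = 28439/40684 - 21030*(-123/34) = 28439/40684 + 1293345/17 = 52618931443/691628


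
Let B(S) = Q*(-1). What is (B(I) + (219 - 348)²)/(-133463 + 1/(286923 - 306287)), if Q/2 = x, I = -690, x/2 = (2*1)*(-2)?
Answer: -322546148/2584377533 ≈ -0.12481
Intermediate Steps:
x = -8 (x = 2*((2*1)*(-2)) = 2*(2*(-2)) = 2*(-4) = -8)
Q = -16 (Q = 2*(-8) = -16)
B(S) = 16 (B(S) = -16*(-1) = 16)
(B(I) + (219 - 348)²)/(-133463 + 1/(286923 - 306287)) = (16 + (219 - 348)²)/(-133463 + 1/(286923 - 306287)) = (16 + (-129)²)/(-133463 + 1/(-19364)) = (16 + 16641)/(-133463 - 1/19364) = 16657/(-2584377533/19364) = 16657*(-19364/2584377533) = -322546148/2584377533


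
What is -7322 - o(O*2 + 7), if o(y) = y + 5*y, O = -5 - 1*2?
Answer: -7280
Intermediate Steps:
O = -7 (O = -5 - 2 = -7)
o(y) = 6*y
-7322 - o(O*2 + 7) = -7322 - 6*(-7*2 + 7) = -7322 - 6*(-14 + 7) = -7322 - 6*(-7) = -7322 - 1*(-42) = -7322 + 42 = -7280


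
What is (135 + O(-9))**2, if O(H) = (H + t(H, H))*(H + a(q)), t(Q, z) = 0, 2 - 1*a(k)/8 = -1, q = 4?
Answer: 0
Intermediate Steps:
a(k) = 24 (a(k) = 16 - 8*(-1) = 16 + 8 = 24)
O(H) = H*(24 + H) (O(H) = (H + 0)*(H + 24) = H*(24 + H))
(135 + O(-9))**2 = (135 - 9*(24 - 9))**2 = (135 - 9*15)**2 = (135 - 135)**2 = 0**2 = 0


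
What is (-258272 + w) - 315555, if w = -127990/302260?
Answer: -17344507701/30226 ≈ -5.7383e+5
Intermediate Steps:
w = -12799/30226 (w = -127990*1/302260 = -12799/30226 ≈ -0.42344)
(-258272 + w) - 315555 = (-258272 - 12799/30226) - 315555 = -7806542271/30226 - 315555 = -17344507701/30226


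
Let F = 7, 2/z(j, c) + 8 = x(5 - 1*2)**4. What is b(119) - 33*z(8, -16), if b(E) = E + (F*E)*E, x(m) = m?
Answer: 7244892/73 ≈ 99245.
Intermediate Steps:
z(j, c) = 2/73 (z(j, c) = 2/(-8 + (5 - 1*2)**4) = 2/(-8 + (5 - 2)**4) = 2/(-8 + 3**4) = 2/(-8 + 81) = 2/73)
b(E) = E + 7*E**2 (b(E) = E + (7*E)*E = E + 7*E**2)
b(119) - 33*z(8, -16) = 119*(1 + 7*119) - 33*2/73 = 119*(1 + 833) - 1*66/73 = 119*834 - 66/73 = 99246 - 66/73 = 7244892/73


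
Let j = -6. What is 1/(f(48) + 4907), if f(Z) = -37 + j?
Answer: 1/4864 ≈ 0.00020559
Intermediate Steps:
f(Z) = -43 (f(Z) = -37 - 6 = -43)
1/(f(48) + 4907) = 1/(-43 + 4907) = 1/4864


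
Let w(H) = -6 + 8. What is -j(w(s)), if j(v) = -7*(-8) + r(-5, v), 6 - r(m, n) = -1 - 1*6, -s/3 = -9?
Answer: -69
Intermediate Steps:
s = 27 (s = -3*(-9) = 27)
w(H) = 2
r(m, n) = 13 (r(m, n) = 6 - (-1 - 1*6) = 6 - (-1 - 6) = 6 - 1*(-7) = 6 + 7 = 13)
j(v) = 69 (j(v) = -7*(-8) + 13 = 56 + 13 = 69)
-j(w(s)) = -1*69 = -69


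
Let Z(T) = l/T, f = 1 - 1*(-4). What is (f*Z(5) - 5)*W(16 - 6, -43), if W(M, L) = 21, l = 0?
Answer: -105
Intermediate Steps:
f = 5 (f = 1 + 4 = 5)
Z(T) = 0 (Z(T) = 0/T = 0)
(f*Z(5) - 5)*W(16 - 6, -43) = (5*0 - 5)*21 = (0 - 5)*21 = -5*21 = -105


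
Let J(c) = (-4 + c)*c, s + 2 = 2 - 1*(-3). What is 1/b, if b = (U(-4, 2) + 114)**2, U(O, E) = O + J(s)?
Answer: 1/11449 ≈ 8.7344e-5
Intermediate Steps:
s = 3 (s = -2 + (2 - 1*(-3)) = -2 + (2 + 3) = -2 + 5 = 3)
J(c) = c*(-4 + c)
U(O, E) = -3 + O (U(O, E) = O + 3*(-4 + 3) = O + 3*(-1) = O - 3 = -3 + O)
b = 11449 (b = ((-3 - 4) + 114)**2 = (-7 + 114)**2 = 107**2 = 11449)
1/b = 1/11449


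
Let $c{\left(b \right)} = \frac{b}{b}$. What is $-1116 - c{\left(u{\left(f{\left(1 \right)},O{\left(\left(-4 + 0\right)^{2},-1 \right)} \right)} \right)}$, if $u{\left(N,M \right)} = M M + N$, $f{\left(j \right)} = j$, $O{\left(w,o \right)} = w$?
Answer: $-1117$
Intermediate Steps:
$u{\left(N,M \right)} = N + M^{2}$ ($u{\left(N,M \right)} = M^{2} + N = N + M^{2}$)
$c{\left(b \right)} = 1$
$-1116 - c{\left(u{\left(f{\left(1 \right)},O{\left(\left(-4 + 0\right)^{2},-1 \right)} \right)} \right)} = -1116 - 1 = -1117$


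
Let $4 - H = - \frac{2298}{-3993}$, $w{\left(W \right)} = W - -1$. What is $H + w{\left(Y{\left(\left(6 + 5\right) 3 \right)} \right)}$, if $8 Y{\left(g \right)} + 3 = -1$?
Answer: $\frac{10447}{2662} \approx 3.9245$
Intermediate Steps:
$Y{\left(g \right)} = - \frac{1}{2}$ ($Y{\left(g \right)} = - \frac{3}{8} + \frac{1}{8} \left(-1\right) = - \frac{3}{8} - \frac{1}{8} = - \frac{1}{2}$)
$w{\left(W \right)} = 1 + W$ ($w{\left(W \right)} = W + 1 = 1 + W$)
$H = \frac{4558}{1331}$ ($H = 4 - - \frac{2298}{-3993} = 4 - \left(-2298\right) \left(- \frac{1}{3993}\right) = 4 - \frac{766}{1331} = \frac{4558}{1331} \approx 3.4245$)
$H + w{\left(Y{\left(\left(6 + 5\right) 3 \right)} \right)} = \frac{4558}{1331} + \left(1 - \frac{1}{2}\right) = \frac{4558}{1331} + \frac{1}{2} = \frac{10447}{2662}$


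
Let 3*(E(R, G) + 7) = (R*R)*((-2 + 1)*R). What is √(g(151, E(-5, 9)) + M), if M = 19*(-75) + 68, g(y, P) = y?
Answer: 3*I*√134 ≈ 34.728*I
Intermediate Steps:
E(R, G) = -7 - R³/3 (E(R, G) = -7 + ((R*R)*((-2 + 1)*R))/3 = -7 + (R²*(-R))/3 = -7 + (-R³)/3 = -7 - R³/3)
M = -1357 (M = -1425 + 68 = -1357)
√(g(151, E(-5, 9)) + M) = √(151 - 1357) = √(-1206) = 3*I*√134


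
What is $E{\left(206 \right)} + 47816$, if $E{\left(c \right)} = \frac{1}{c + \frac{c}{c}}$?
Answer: $\frac{9897913}{207} \approx 47816.0$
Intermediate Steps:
$E{\left(c \right)} = \frac{1}{1 + c}$ ($E{\left(c \right)} = \frac{1}{c + 1} = \frac{1}{1 + c}$)
$E{\left(206 \right)} + 47816 = \frac{1}{1 + 206} + 47816 = \frac{1}{207} + 47816 = \frac{9897913}{207}$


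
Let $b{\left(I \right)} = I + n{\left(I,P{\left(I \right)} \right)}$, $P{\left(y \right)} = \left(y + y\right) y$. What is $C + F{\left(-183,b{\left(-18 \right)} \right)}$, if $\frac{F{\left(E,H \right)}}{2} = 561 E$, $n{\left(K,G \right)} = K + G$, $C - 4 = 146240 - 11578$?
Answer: $-70660$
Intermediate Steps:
$C = 134666$ ($C = 4 + \left(146240 - 11578\right) = 4 + 134662 = 134666$)
$P{\left(y \right)} = 2 y^{2}$ ($P{\left(y \right)} = 2 y y = 2 y^{2}$)
$n{\left(K,G \right)} = G + K$
$b{\left(I \right)} = 2 I + 2 I^{2}$ ($b{\left(I \right)} = I + \left(2 I^{2} + I\right) = I + \left(I + 2 I^{2}\right) = 2 I + 2 I^{2}$)
$F{\left(E,H \right)} = 1122 E$ ($F{\left(E,H \right)} = 2 \cdot 561 E = 1122 E$)
$C + F{\left(-183,b{\left(-18 \right)} \right)} = 134666 + 1122 \left(-183\right) = 134666 - 205326 = -70660$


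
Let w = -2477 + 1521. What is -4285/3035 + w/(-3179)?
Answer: -2144111/1929653 ≈ -1.1111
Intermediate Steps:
w = -956
-4285/3035 + w/(-3179) = -4285/3035 - 956/(-3179) = -4285*1/3035 - 956*(-1/3179) = -857/607 + 956/3179 = -2144111/1929653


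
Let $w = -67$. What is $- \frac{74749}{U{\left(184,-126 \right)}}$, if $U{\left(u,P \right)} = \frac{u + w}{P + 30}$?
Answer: $\frac{2391968}{39} \approx 61333.0$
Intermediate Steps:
$U{\left(u,P \right)} = \frac{-67 + u}{30 + P}$ ($U{\left(u,P \right)} = \frac{u - 67}{P + 30} = \frac{-67 + u}{30 + P}$)
$- \frac{74749}{U{\left(184,-126 \right)}} = - \frac{74749}{\frac{1}{30 - 126} \left(-67 + 184\right)} = - \frac{74749}{\frac{1}{-96} \cdot 117} = - \frac{74749}{\left(- \frac{1}{96}\right) 117} = - \frac{74749}{- \frac{39}{32}} = \left(-74749\right) \left(- \frac{32}{39}\right) = \frac{2391968}{39}$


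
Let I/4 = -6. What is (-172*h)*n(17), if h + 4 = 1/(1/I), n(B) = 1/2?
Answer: 2408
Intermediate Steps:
I = -24 (I = 4*(-6) = -24)
n(B) = ½
h = -28 (h = -4 + 1/(1/(-24)) = -4 + 1/(-1/24) = -4 - 24 = -28)
(-172*h)*n(17) = -172*(-28)*(½) = 4816*(½) = 2408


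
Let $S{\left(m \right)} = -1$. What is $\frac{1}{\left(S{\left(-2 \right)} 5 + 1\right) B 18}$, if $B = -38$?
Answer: $\frac{1}{2736} \approx 0.0003655$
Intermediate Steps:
$\frac{1}{\left(S{\left(-2 \right)} 5 + 1\right) B 18} = \frac{1}{\left(\left(-1\right) 5 + 1\right) \left(-38\right) 18} = \frac{1}{\left(-5 + 1\right) \left(-38\right) 18} = \frac{1}{\left(-4\right) \left(-38\right) 18} = \frac{1}{152 \cdot 18} = \frac{1}{2736}$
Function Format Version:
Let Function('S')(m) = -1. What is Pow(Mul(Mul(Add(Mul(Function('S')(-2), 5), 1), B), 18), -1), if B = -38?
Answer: Rational(1, 2736) ≈ 0.00036550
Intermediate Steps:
Pow(Mul(Mul(Add(Mul(Function('S')(-2), 5), 1), B), 18), -1) = Pow(Mul(Mul(Add(Mul(-1, 5), 1), -38), 18), -1) = Pow(Mul(Mul(Add(-5, 1), -38), 18), -1) = Pow(Mul(Mul(-4, -38), 18), -1) = Pow(Mul(152, 18), -1) = Pow(2736, -1) = Rational(1, 2736)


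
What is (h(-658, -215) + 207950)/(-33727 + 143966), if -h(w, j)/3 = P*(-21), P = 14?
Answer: 208832/110239 ≈ 1.8944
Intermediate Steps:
h(w, j) = 882 (h(w, j) = -42*(-21) = -3*(-294) = 882)
(h(-658, -215) + 207950)/(-33727 + 143966) = (882 + 207950)/(-33727 + 143966) = 208832/110239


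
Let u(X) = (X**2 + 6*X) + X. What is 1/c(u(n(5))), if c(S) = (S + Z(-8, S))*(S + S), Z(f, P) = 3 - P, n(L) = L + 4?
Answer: 1/864 ≈ 0.0011574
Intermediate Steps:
n(L) = 4 + L
u(X) = X**2 + 7*X
c(S) = 6*S (c(S) = (S + (3 - S))*(S + S) = 3*(2*S) = 6*S)
1/c(u(n(5))) = 1/(6*((4 + 5)*(7 + (4 + 5)))) = 1/(6*(9*(7 + 9))) = 1/(6*(9*16)) = 1/(6*144) = 1/864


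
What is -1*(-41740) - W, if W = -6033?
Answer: 47773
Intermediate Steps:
-1*(-41740) - W = -1*(-41740) - 1*(-6033) = 41740 + 6033 = 47773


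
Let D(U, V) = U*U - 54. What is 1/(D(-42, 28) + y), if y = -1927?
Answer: -1/217 ≈ -0.0046083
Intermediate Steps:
D(U, V) = -54 + U**2 (D(U, V) = U**2 - 54 = -54 + U**2)
1/(D(-42, 28) + y) = 1/((-54 + (-42)**2) - 1927) = 1/((-54 + 1764) - 1927) = 1/(1710 - 1927) = 1/(-217) = -1/217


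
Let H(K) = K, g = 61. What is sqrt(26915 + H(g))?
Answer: 4*sqrt(1686) ≈ 164.24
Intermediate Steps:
sqrt(26915 + H(g)) = sqrt(26915 + 61) = sqrt(26976) = 4*sqrt(1686)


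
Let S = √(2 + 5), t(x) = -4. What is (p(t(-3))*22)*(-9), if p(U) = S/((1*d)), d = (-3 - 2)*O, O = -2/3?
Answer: -297*√7/5 ≈ -157.16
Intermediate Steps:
O = -⅔ (O = -2*⅓ = -⅔ ≈ -0.66667)
d = 10/3 (d = (-3 - 2)*(-⅔) = -5*(-⅔) = 10/3 ≈ 3.3333)
S = √7 ≈ 2.6458
p(U) = 3*√7/10 (p(U) = √7/((1*(10/3))) = √7/(10/3) = √7*(3/10) = 3*√7/10)
(p(t(-3))*22)*(-9) = ((3*√7/10)*22)*(-9) = (33*√7/5)*(-9) = -297*√7/5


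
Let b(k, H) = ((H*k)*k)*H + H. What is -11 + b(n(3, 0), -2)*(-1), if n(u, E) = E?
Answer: -9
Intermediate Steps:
b(k, H) = H + H²*k² (b(k, H) = (H*k²)*H + H = H²*k² + H = H + H²*k²)
-11 + b(n(3, 0), -2)*(-1) = -11 - 2*(1 - 2*0²)*(-1) = -11 - 2*(1 - 2*0)*(-1) = -11 - 2*(1 + 0)*(-1) = -11 - 2*1*(-1) = -11 - 2*(-1) = -11 + 2 = -9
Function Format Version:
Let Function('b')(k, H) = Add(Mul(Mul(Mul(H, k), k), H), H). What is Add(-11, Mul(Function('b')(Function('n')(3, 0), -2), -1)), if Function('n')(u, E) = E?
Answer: -9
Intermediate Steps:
Function('b')(k, H) = Add(H, Mul(Pow(H, 2), Pow(k, 2))) (Function('b')(k, H) = Add(Mul(Mul(H, Pow(k, 2)), H), H) = Add(Mul(Pow(H, 2), Pow(k, 2)), H) = Add(H, Mul(Pow(H, 2), Pow(k, 2))))
Add(-11, Mul(Function('b')(Function('n')(3, 0), -2), -1)) = Add(-11, Mul(Mul(-2, Add(1, Mul(-2, Pow(0, 2)))), -1)) = Add(-11, Mul(Mul(-2, Add(1, Mul(-2, 0))), -1)) = Add(-11, Mul(Mul(-2, Add(1, 0)), -1)) = Add(-11, Mul(Mul(-2, 1), -1)) = Add(-11, Mul(-2, -1)) = Add(-11, 2) = -9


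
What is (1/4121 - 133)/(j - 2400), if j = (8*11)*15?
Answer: 137023/1112670 ≈ 0.12315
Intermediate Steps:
j = 1320 (j = 88*15 = 1320)
(1/4121 - 133)/(j - 2400) = (1/4121 - 133)/(1320 - 2400) = (1/4121 - 133)/(-1080) = -548092/4121*(-1/1080) = 137023/1112670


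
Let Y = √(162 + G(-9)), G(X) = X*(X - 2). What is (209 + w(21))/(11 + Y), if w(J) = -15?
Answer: -1067/70 + 291*√29/70 ≈ 7.1440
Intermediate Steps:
G(X) = X*(-2 + X)
Y = 3*√29 (Y = √(162 - 9*(-2 - 9)) = √(162 - 9*(-11)) = √(162 + 99) = √261 = 3*√29 ≈ 16.155)
(209 + w(21))/(11 + Y) = (209 - 15)/(11 + 3*√29) = 194/(11 + 3*√29)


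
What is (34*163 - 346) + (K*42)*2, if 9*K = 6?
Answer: 5252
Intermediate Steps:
K = ⅔ (K = (⅑)*6 = ⅔ ≈ 0.66667)
(34*163 - 346) + (K*42)*2 = (34*163 - 346) + ((⅔)*42)*2 = (5542 - 346) + 28*2 = 5196 + 56 = 5252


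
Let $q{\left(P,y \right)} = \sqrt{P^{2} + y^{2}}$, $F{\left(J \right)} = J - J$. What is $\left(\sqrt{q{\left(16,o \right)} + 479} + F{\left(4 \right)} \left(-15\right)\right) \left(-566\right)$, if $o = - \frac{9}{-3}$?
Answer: $- 566 \sqrt{479 + \sqrt{265}} \approx -12596.0$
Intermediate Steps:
$o = 3$ ($o = \left(-9\right) \left(- \frac{1}{3}\right) = 3$)
$F{\left(J \right)} = 0$
$\left(\sqrt{q{\left(16,o \right)} + 479} + F{\left(4 \right)} \left(-15\right)\right) \left(-566\right) = \left(\sqrt{\sqrt{16^{2} + 3^{2}} + 479} + 0 \left(-15\right)\right) \left(-566\right) = \left(\sqrt{\sqrt{256 + 9} + 479} + 0\right) \left(-566\right) = \left(\sqrt{\sqrt{265} + 479} + 0\right) \left(-566\right) = \left(\sqrt{479 + \sqrt{265}} + 0\right) \left(-566\right) = \sqrt{479 + \sqrt{265}} \left(-566\right) = - 566 \sqrt{479 + \sqrt{265}}$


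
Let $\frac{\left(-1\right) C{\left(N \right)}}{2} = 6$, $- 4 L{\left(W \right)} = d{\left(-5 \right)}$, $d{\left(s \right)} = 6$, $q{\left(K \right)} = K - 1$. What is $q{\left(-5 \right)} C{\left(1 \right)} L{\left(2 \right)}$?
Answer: $-108$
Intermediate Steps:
$q{\left(K \right)} = -1 + K$ ($q{\left(K \right)} = K - 1 = -1 + K$)
$L{\left(W \right)} = - \frac{3}{2}$ ($L{\left(W \right)} = \left(- \frac{1}{4}\right) 6 = - \frac{3}{2}$)
$C{\left(N \right)} = -12$ ($C{\left(N \right)} = \left(-2\right) 6 = -12$)
$q{\left(-5 \right)} C{\left(1 \right)} L{\left(2 \right)} = \left(-1 - 5\right) \left(-12\right) \left(- \frac{3}{2}\right) = \left(-6\right) \left(-12\right) \left(- \frac{3}{2}\right) = 72 \left(- \frac{3}{2}\right) = -108$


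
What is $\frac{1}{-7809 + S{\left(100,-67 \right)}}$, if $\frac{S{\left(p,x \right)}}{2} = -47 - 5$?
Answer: $- \frac{1}{7913} \approx -0.00012637$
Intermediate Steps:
$S{\left(p,x \right)} = -104$ ($S{\left(p,x \right)} = 2 \left(-47 - 5\right) = 2 \left(-52\right) = -104$)
$\frac{1}{-7809 + S{\left(100,-67 \right)}} = \frac{1}{-7809 - 104} = \frac{1}{-7913} = - \frac{1}{7913}$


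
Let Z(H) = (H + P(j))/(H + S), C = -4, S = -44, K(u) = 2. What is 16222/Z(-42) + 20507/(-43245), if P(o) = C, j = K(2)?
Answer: 30164905109/994635 ≈ 30328.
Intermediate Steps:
j = 2
P(o) = -4
Z(H) = (-4 + H)/(-44 + H) (Z(H) = (H - 4)/(H - 44) = (-4 + H)/(-44 + H))
16222/Z(-42) + 20507/(-43245) = 16222/(((-4 - 42)/(-44 - 42))) + 20507/(-43245) = 16222/((-46/(-86))) + 20507*(-1/43245) = 16222/((-1/86*(-46))) - 20507/43245 = 16222/(23/43) - 20507/43245 = 16222*(43/23) - 20507/43245 = 697546/23 - 20507/43245 = 30164905109/994635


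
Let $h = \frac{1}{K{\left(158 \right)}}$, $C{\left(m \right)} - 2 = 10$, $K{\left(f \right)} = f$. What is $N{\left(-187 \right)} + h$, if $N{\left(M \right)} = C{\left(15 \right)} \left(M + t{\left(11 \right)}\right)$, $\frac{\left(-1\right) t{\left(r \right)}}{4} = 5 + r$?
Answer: $- \frac{475895}{158} \approx -3012.0$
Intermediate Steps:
$t{\left(r \right)} = -20 - 4 r$ ($t{\left(r \right)} = - 4 \left(5 + r\right) = -20 - 4 r$)
$C{\left(m \right)} = 12$ ($C{\left(m \right)} = 2 + 10 = 12$)
$N{\left(M \right)} = -768 + 12 M$ ($N{\left(M \right)} = 12 \left(M - 64\right) = 12 \left(-64 + M\right) = -768 + 12 M$)
$h = \frac{1}{158} \approx 0.0063291$
$N{\left(-187 \right)} + h = \left(-768 + 12 \left(-187\right)\right) + \frac{1}{158} = \left(-768 - 2244\right) + \frac{1}{158} = -3012 + \frac{1}{158} = - \frac{475895}{158}$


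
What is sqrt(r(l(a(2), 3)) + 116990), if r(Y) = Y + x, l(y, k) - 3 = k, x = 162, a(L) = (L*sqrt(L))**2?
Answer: sqrt(117158) ≈ 342.28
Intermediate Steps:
a(L) = L**3 (a(L) = (L**(3/2))**2 = L**3)
l(y, k) = 3 + k
r(Y) = 162 + Y (r(Y) = Y + 162 = 162 + Y)
sqrt(r(l(a(2), 3)) + 116990) = sqrt((162 + (3 + 3)) + 116990) = sqrt((162 + 6) + 116990) = sqrt(168 + 116990) = sqrt(117158)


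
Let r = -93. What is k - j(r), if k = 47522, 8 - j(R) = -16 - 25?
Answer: 47473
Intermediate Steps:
j(R) = 49 (j(R) = 8 - (-16 - 25) = 8 - 1*(-41) = 8 + 41 = 49)
k - j(r) = 47522 - 1*49 = 47522 - 49 = 47473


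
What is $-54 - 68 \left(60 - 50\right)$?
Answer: $-734$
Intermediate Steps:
$-54 - 68 \left(60 - 50\right) = -54 - 680 = -734$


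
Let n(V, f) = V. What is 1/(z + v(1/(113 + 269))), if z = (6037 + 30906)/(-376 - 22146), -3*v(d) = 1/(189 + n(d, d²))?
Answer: -4878197634/8010346375 ≈ -0.60899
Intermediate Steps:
v(d) = -1/(3*(189 + d))
z = -36943/22522 (z = 36943/(-22522) = 36943*(-1/22522) = -36943/22522 ≈ -1.6403)
1/(z + v(1/(113 + 269))) = 1/(-36943/22522 - 1/(567 + 3/(113 + 269))) = 1/(-36943/22522 - 1/(567 + 3/382)) = 1/(-36943/22522 - 1/216597/382) = 1/(-36943/22522 - 1*382/216597) = 1/(-36943/22522 - 382/216597) = 1/(-8010346375/4878197634) = -4878197634/8010346375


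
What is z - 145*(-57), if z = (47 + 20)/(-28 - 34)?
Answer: 512363/62 ≈ 8263.9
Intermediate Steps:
z = -67/62 (z = 67/(-62) = 67*(-1/62) = -67/62 ≈ -1.0806)
z - 145*(-57) = -67/62 - 145*(-57) = -67/62 + 8265 = 512363/62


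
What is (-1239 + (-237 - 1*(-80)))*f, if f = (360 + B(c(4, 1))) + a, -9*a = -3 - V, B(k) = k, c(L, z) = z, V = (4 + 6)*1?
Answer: -4553752/9 ≈ -5.0597e+5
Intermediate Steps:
V = 10 (V = 10*1 = 10)
a = 13/9 (a = -(-3 - 1*10)/9 = -(-3 - 10)/9 = -⅑*(-13) = 13/9 ≈ 1.4444)
f = 3262/9 (f = (360 + 1) + 13/9 = 361 + 13/9 = 3262/9 ≈ 362.44)
(-1239 + (-237 - 1*(-80)))*f = (-1239 + (-237 - 1*(-80)))*(3262/9) = (-1239 + (-237 + 80))*(3262/9) = (-1239 - 157)*(3262/9) = -1396*3262/9 = -4553752/9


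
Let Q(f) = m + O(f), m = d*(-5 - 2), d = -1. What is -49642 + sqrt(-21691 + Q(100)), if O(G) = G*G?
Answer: -49642 + 2*I*sqrt(2921) ≈ -49642.0 + 108.09*I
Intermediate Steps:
O(G) = G**2
m = 7 (m = -(-5 - 2) = -1*(-7) = 7)
Q(f) = 7 + f**2
-49642 + sqrt(-21691 + Q(100)) = -49642 + sqrt(-21691 + (7 + 100**2)) = -49642 + sqrt(-21691 + (7 + 10000)) = -49642 + sqrt(-21691 + 10007) = -49642 + sqrt(-11684) = -49642 + 2*I*sqrt(2921)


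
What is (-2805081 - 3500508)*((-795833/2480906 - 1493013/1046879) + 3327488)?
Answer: -54494005015650995946524403/2597208392374 ≈ -2.0982e+13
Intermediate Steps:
(-2805081 - 3500508)*((-795833/2480906 - 1493013/1046879) + 3327488) = -6305589*((-795833*1/2480906 - 1493013*1/1046879) + 3327488) = -6305589*((-795833/2480906 - 1493013/1046879) + 3327488) = -6305589*(-4537165764985/2597208392374 + 3327488) = -6305589*8642175221958011527/2597208392374 = -54494005015650995946524403/2597208392374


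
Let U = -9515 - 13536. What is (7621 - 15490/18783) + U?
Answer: -289837180/18783 ≈ -15431.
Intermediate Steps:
U = -23051
(7621 - 15490/18783) + U = (7621 - 15490/18783) - 23051 = 143129753/18783 - 23051 = -289837180/18783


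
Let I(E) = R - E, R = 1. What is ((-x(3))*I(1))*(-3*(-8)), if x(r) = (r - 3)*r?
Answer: 0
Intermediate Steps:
x(r) = r*(-3 + r) (x(r) = (-3 + r)*r = r*(-3 + r))
I(E) = 1 - E
((-x(3))*I(1))*(-3*(-8)) = ((-3*(-3 + 3))*(1 - 1*1))*(-3*(-8)) = ((-3*0)*(1 - 1))*24 = (-1*0*0)*24 = (0*0)*24 = 0*24 = 0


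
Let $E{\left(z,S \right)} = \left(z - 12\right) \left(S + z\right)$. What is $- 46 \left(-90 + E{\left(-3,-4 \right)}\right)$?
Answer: $-690$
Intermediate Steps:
$E{\left(z,S \right)} = \left(-12 + z\right) \left(S + z\right)$
$- 46 \left(-90 + E{\left(-3,-4 \right)}\right) = - 46 \left(-90 - \left(-96 - 9\right)\right) = - 46 \left(-90 + \left(9 + 48 + 36 + 12\right)\right) = - 46 \left(-90 + 105\right) = \left(-46\right) 15 = -690$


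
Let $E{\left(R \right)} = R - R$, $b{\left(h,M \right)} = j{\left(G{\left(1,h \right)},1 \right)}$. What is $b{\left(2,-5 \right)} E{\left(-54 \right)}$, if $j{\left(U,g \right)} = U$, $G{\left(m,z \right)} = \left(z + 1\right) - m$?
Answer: $0$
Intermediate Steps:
$G{\left(m,z \right)} = 1 + z - m$ ($G{\left(m,z \right)} = \left(1 + z\right) - m = 1 + z - m$)
$b{\left(h,M \right)} = h$ ($b{\left(h,M \right)} = 1 + h - 1 = h$)
$E{\left(R \right)} = 0$
$b{\left(2,-5 \right)} E{\left(-54 \right)} = 2 \cdot 0 = 0$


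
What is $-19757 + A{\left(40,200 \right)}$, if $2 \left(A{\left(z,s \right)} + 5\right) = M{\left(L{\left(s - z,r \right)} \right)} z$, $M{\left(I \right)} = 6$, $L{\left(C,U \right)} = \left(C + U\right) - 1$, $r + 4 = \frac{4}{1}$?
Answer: $-19642$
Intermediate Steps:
$r = 0$ ($r = -4 + \frac{4}{1} = -4 + 4 \cdot 1 = -4 + 4 = 0$)
$L{\left(C,U \right)} = -1 + C + U$
$A{\left(z,s \right)} = -5 + 3 z$ ($A{\left(z,s \right)} = -5 + \frac{6 z}{2} = -5 + 3 z$)
$-19757 + A{\left(40,200 \right)} = -19757 + \left(-5 + 3 \cdot 40\right) = -19757 + \left(-5 + 120\right) = -19757 + 115 = -19642$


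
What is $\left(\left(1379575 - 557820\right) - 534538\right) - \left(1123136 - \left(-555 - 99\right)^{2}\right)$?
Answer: $-408203$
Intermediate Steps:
$\left(\left(1379575 - 557820\right) - 534538\right) - \left(1123136 - \left(-555 - 99\right)^{2}\right) = \left(821755 - 534538\right) - \left(1123136 - \left(-654\right)^{2}\right) = 287217 + \left(-1123136 + 427716\right) = 287217 - 695420 = -408203$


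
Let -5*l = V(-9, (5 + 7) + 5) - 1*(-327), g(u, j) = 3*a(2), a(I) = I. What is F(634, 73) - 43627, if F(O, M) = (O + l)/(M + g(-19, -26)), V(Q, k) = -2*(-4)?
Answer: -3445966/79 ≈ -43620.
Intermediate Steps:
V(Q, k) = 8
g(u, j) = 6 (g(u, j) = 3*2 = 6)
l = -67 (l = -(8 - 1*(-327))/5 = -(8 + 327)/5 = -⅕*335 = -67)
F(O, M) = (-67 + O)/(6 + M) (F(O, M) = (O - 67)/(M + 6) = (-67 + O)/(6 + M))
F(634, 73) - 43627 = (-67 + 634)/(6 + 73) - 43627 = 567/79 - 43627 = -3445966/79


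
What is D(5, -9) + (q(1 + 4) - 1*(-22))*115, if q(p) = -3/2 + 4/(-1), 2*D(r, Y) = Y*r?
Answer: 1875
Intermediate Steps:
D(r, Y) = Y*r/2 (D(r, Y) = (Y*r)/2 = Y*r/2)
q(p) = -11/2 (q(p) = -3*½ + 4*(-1) = -3/2 - 4 = -11/2)
D(5, -9) + (q(1 + 4) - 1*(-22))*115 = (½)*(-9)*5 + (-11/2 - 1*(-22))*115 = -45/2 + (-11/2 + 22)*115 = -45/2 + (33/2)*115 = -45/2 + 3795/2 = 1875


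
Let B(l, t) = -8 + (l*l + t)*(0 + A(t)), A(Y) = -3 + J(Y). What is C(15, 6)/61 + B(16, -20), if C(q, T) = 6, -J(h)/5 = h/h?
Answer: -115650/61 ≈ -1895.9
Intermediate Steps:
J(h) = -5 (J(h) = -5*h/h = -5*1 = -5)
A(Y) = -8 (A(Y) = -3 - 5 = -8)
B(l, t) = -8 - 8*t - 8*l² (B(l, t) = -8 + (l*l + t)*(0 - 8) = -8 + (l² + t)*(-8) = -8 + (t + l²)*(-8) = -8 + (-8*t - 8*l²) = -8 - 8*t - 8*l²)
C(15, 6)/61 + B(16, -20) = 6/61 + (-8 - 8*(-20) - 8*16²) = 6*(1/61) + (-8 + 160 - 8*256) = 6/61 + (-8 + 160 - 2048) = 6/61 - 1896 = -115650/61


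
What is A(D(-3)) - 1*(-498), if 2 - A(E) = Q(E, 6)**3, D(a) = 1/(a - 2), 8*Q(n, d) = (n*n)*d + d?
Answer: 62440681/125000 ≈ 499.53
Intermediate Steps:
Q(n, d) = d/8 + d*n**2/8 (Q(n, d) = ((n*n)*d + d)/8 = (n**2*d + d)/8 = (d*n**2 + d)/8 = (d + d*n**2)/8 = d/8 + d*n**2/8)
D(a) = 1/(-2 + a)
A(E) = 2 - (3/4 + 3*E**2/4)**3 (A(E) = 2 - ((1/8)*6*(1 + E**2))**3 = 2 - (3/4 + 3*E**2/4)**3)
A(D(-3)) - 1*(-498) = (2 - 27*(1 + (1/(-2 - 3))**2)**3/64) - 1*(-498) = (2 - 27*(1 + (1/(-5))**2)**3/64) + 498 = (2 - 27*(1 + (-1/5)**2)**3/64) + 498 = (2 - 27*(1 + 1/25)**3/64) + 498 = (2 - 27*(26/25)**3/64) + 498 = (2 - 27/64*17576/15625) + 498 = (2 - 59319/125000) + 498 = 190681/125000 + 498 = 62440681/125000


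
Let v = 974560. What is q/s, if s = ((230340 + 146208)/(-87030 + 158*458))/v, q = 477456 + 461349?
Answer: -1118186927544400/31379 ≈ -3.5635e+10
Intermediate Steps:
q = 938805
s = -94137/3573224240 (s = ((230340 + 146208)/(-87030 + 158*458))/974560 = (376548/(-87030 + 72364))*(1/974560) = (376548/(-14666))*(1/974560) = (376548*(-1/14666))*(1/974560) = -188274/7333*1/974560 = -94137/3573224240 ≈ -2.6345e-5)
q/s = 938805/(-94137/3573224240) = 938805*(-3573224240/94137) = -1118186927544400/31379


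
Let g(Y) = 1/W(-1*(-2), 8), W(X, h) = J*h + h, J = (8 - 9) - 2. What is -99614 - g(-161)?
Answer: -1593823/16 ≈ -99614.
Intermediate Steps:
J = -3 (J = -1 - 2 = -3)
W(X, h) = -2*h (W(X, h) = -3*h + h = -2*h)
g(Y) = -1/16 (g(Y) = 1/(-2*8) = 1/(-16) = -1/16)
-99614 - g(-161) = -99614 - 1*(-1/16) = -99614 + 1/16 = -1593823/16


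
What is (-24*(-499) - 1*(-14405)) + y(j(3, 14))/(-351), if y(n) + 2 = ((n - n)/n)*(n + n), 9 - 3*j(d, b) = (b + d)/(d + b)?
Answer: 9259733/351 ≈ 26381.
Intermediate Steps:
j(d, b) = 8/3 (j(d, b) = 3 - (b + d)/(3*(d + b)) = 3 - (b + d)/(3*(b + d)) = 3 - 1/3*1 = 3 - 1/3 = 8/3)
y(n) = -2 (y(n) = -2 + ((n - n)/n)*(n + n) = -2 + (0/n)*(2*n) = -2 + 0*(2*n) = -2 + 0 = -2)
(-24*(-499) - 1*(-14405)) + y(j(3, 14))/(-351) = (-24*(-499) - 1*(-14405)) - 2/(-351) = (11976 + 14405) - 2*(-1/351) = 26381 + 2/351 = 9259733/351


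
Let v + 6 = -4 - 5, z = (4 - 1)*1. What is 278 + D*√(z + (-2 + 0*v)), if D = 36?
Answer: 314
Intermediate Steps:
z = 3 (z = 3*1 = 3)
v = -15 (v = -6 + (-4 - 5) = -6 - 9 = -15)
278 + D*√(z + (-2 + 0*v)) = 278 + 36*√(3 + (-2 + 0*(-15))) = 278 + 36*√(3 + (-2 + 0)) = 278 + 36*√(3 - 2) = 278 + 36*√1 = 278 + 36*1 = 278 + 36 = 314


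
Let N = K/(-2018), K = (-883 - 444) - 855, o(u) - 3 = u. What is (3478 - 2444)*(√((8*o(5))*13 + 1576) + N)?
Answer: 1128094/1009 + 2068*√602 ≈ 51858.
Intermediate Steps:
o(u) = 3 + u
K = -2182 (K = -1327 - 855 = -2182)
N = 1091/1009 (N = -2182/(-2018) = -2182*(-1/2018) = 1091/1009 ≈ 1.0813)
(3478 - 2444)*(√((8*o(5))*13 + 1576) + N) = (3478 - 2444)*(√((8*(3 + 5))*13 + 1576) + 1091/1009) = 1034*(√((8*8)*13 + 1576) + 1091/1009) = 1034*(√(64*13 + 1576) + 1091/1009) = 1034*(√(832 + 1576) + 1091/1009) = 1034*(√2408 + 1091/1009) = 1034*(2*√602 + 1091/1009) = 1034*(1091/1009 + 2*√602) = 1128094/1009 + 2068*√602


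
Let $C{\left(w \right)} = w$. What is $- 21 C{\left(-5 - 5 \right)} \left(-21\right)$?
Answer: $-4410$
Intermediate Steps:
$- 21 C{\left(-5 - 5 \right)} \left(-21\right) = - 21 \left(-5 - 5\right) \left(-21\right) = \left(-21\right) \left(-10\right) \left(-21\right) = 210 \left(-21\right) = -4410$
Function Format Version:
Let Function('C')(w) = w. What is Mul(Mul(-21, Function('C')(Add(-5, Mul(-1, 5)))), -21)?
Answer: -4410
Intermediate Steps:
Mul(Mul(-21, Function('C')(Add(-5, Mul(-1, 5)))), -21) = Mul(Mul(-21, Add(-5, Mul(-1, 5))), -21) = Mul(Mul(-21, Add(-5, -5)), -21) = Mul(Mul(-21, -10), -21) = Mul(210, -21) = -4410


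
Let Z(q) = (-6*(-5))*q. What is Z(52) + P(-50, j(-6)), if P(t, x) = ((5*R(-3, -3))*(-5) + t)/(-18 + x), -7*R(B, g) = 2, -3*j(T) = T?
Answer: 43755/28 ≈ 1562.7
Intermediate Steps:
j(T) = -T/3
R(B, g) = -2/7 (R(B, g) = -⅐*2 = -2/7)
P(t, x) = (50/7 + t)/(-18 + x) (P(t, x) = ((5*(-2/7))*(-5) + t)/(-18 + x) = (-10/7*(-5) + t)/(-18 + x) = (50/7 + t)/(-18 + x))
Z(q) = 30*q
Z(52) + P(-50, j(-6)) = 30*52 + (50/7 - 50)/(-18 - ⅓*(-6)) = 1560 - 300/7/(-18 + 2) = 1560 - 300/7/(-16) = 1560 - 1/16*(-300/7) = 1560 + 75/28 = 43755/28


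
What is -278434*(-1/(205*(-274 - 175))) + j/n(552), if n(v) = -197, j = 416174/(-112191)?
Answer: -6115537676288/2034344257215 ≈ -3.0061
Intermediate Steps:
j = -416174/112191 (j = 416174*(-1/112191) = -416174/112191 ≈ -3.7095)
-278434*(-1/(205*(-274 - 175))) + j/n(552) = -278434*(-1/(205*(-274 - 175))) - 416174/112191/(-197) = -278434/((-205*(-449))) - 416174/112191*(-1/197) = -278434/92045 + 416174/22101627 = -6115537676288/2034344257215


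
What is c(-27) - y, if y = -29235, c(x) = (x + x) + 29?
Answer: 29210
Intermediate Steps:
c(x) = 29 + 2*x (c(x) = 2*x + 29 = 29 + 2*x)
c(-27) - y = (29 + 2*(-27)) - 1*(-29235) = (29 - 54) + 29235 = -25 + 29235 = 29210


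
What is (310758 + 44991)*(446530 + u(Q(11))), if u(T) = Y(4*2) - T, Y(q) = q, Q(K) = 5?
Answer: 158853668217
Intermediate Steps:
u(T) = 8 - T (u(T) = 4*2 - T = 8 - T)
(310758 + 44991)*(446530 + u(Q(11))) = (310758 + 44991)*(446530 + (8 - 1*5)) = 355749*(446530 + (8 - 5)) = 355749*(446530 + 3) = 355749*446533 = 158853668217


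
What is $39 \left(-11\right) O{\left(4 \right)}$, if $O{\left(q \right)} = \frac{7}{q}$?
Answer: $- \frac{3003}{4} \approx -750.75$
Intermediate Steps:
$39 \left(-11\right) O{\left(4 \right)} = 39 \left(-11\right) \frac{7}{4} = - 429 \cdot 7 \cdot \frac{1}{4} = \left(-429\right) \frac{7}{4} = - \frac{3003}{4}$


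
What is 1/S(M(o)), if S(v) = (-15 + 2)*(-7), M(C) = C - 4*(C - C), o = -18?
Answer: 1/91 ≈ 0.010989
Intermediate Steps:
M(C) = C (M(C) = C - 4*0 = C + 0 = C)
S(v) = 91 (S(v) = -13*(-7) = 91)
1/S(M(o)) = 1/91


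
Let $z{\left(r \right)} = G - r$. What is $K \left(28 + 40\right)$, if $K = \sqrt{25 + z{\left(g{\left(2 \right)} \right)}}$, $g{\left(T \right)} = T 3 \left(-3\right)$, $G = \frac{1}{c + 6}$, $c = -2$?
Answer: $34 \sqrt{173} \approx 447.2$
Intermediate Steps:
$G = \frac{1}{4}$ ($G = \frac{1}{-2 + 6} = \frac{1}{4} \approx 0.25$)
$g{\left(T \right)} = - 9 T$ ($g{\left(T \right)} = 3 T \left(-3\right) = - 9 T$)
$z{\left(r \right)} = \frac{1}{4} - r$
$K = \frac{\sqrt{173}}{2}$ ($K = \sqrt{25 - \left(- \frac{1}{4} - 18\right)} = \sqrt{25 + \left(\frac{1}{4} - -18\right)} = \sqrt{25 + \left(\frac{1}{4} + 18\right)} = \sqrt{25 + \frac{73}{4}} = \sqrt{\frac{173}{4}} = \frac{\sqrt{173}}{2} \approx 6.5765$)
$K \left(28 + 40\right) = \frac{\sqrt{173}}{2} \left(28 + 40\right) = \frac{\sqrt{173}}{2} \cdot 68 = 34 \sqrt{173}$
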